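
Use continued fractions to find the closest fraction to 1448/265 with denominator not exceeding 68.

Expand x = 1448/265 as a continued fraction with the Euclidean algorithm:
  1448 = 5*265 + 123, so a_0 = 5.
  265 = 2*123 + 19, so a_1 = 2.
  123 = 6*19 + 9, so a_2 = 6.
  19 = 2*9 + 1, so a_3 = 2.
  9 = 9*1 + 0, so a_4 = 9.
so x = [5; 2, 6, 2, 9].
Convergents (p_i = a_i*p_{i-1} + p_{i-2}, q_i = a_i*q_{i-1} + q_{i-2} with p_{-2}=0, p_{-1}=1, q_{-2}=1, q_{-1}=0), until the denominator exceeds 68:
  i=0: a_0=5, p_0 = 5*1 + 0 = 5, q_0 = 5*0 + 1 = 1.
  i=1: a_1=2, p_1 = 2*5 + 1 = 11, q_1 = 2*1 + 0 = 2.
  i=2: a_2=6, p_2 = 6*11 + 5 = 71, q_2 = 6*2 + 1 = 13.
  i=3: a_3=2, p_3 = 2*71 + 11 = 153, q_3 = 2*13 + 2 = 28.
  i=4: a_4=9, p_4 = 9*153 + 71 = 1448, q_4 = 9*28 + 13 = 265.
q_4 = 265 > 68, so the last convergent with denominator <= 68 is p_3/q_3 = 153/28.
The closest fraction with denominator <= 68 is either p_3/q_3 or the intermediate fraction (k*p_3 + p_2)/(k*q_3 + q_2) with the largest k >= 1 whose denominator stays <= 68; these approach x as k grows, and every other convergent or intermediate fraction in range is farther away.
Largest k: floor((68 - q_2)/q_3) = floor((68 - 13)/28) = 1.
That gives (1*153 + 71)/(1*28 + 13) = 224/41.
Compare the errors: |x - 153/28| = |1448*28 - 153*265|/(265*28) = 1/7420, and |x - 224/41| = |1448*41 - 224*265|/(265*41) = 8/10865.
Cross-multiplying, 1*10865 = 10865 < 59360 = 8*7420, so 1/7420 is smaller: the convergent 153/28 is closer to x than 224/41.

153/28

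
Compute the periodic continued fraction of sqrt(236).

Write x_i = (sqrt(236) + m_i)/d_i with (m_0, d_0) = (0, 1). a_0 = floor(sqrt(236)) = 15, since 15^2 = 225 <= 236 < 256 = 16^2.
Iterate m_{i+1} = d_i*a_i - m_i, d_{i+1} = (236 - m_{i+1}^2)/d_i, a_{i+1} = floor((a_0 + m_{i+1})/d_{i+1}):
  m_1 = 1*15 - 0 = 15, d_1 = (236 - 15^2)/1 = 11/1 = 11, a_1 = floor((15 + 15)/11) = 2.
  m_2 = 11*2 - 15 = 7, d_2 = (236 - 7^2)/11 = 187/11 = 17, a_2 = floor((15 + 7)/17) = 1.
  m_3 = 17*1 - 7 = 10, d_3 = (236 - 10^2)/17 = 136/17 = 8, a_3 = floor((15 + 10)/8) = 3.
  m_4 = 8*3 - 10 = 14, d_4 = (236 - 14^2)/8 = 40/8 = 5, a_4 = floor((15 + 14)/5) = 5.
  m_5 = 5*5 - 14 = 11, d_5 = (236 - 11^2)/5 = 115/5 = 23, a_5 = floor((15 + 11)/23) = 1.
  m_6 = 23*1 - 11 = 12, d_6 = (236 - 12^2)/23 = 92/23 = 4, a_6 = floor((15 + 12)/4) = 6.
  m_7 = 4*6 - 12 = 12, d_7 = (236 - 12^2)/4 = 92/4 = 23, a_7 = floor((15 + 12)/23) = 1.
  m_8 = 23*1 - 12 = 11, d_8 = (236 - 11^2)/23 = 115/23 = 5, a_8 = floor((15 + 11)/5) = 5.
  m_9 = 5*5 - 11 = 14, d_9 = (236 - 14^2)/5 = 40/5 = 8, a_9 = floor((15 + 14)/8) = 3.
  m_10 = 8*3 - 14 = 10, d_10 = (236 - 10^2)/8 = 136/8 = 17, a_10 = floor((15 + 10)/17) = 1.
  m_11 = 17*1 - 10 = 7, d_11 = (236 - 7^2)/17 = 187/17 = 11, a_11 = floor((15 + 7)/11) = 2.
  m_12 = 11*2 - 7 = 15, d_12 = (236 - 15^2)/11 = 11/11 = 1, a_12 = floor((15 + 15)/1) = 30.
  m_13 = 1*30 - 15 = 15, d_13 = (236 - 15^2)/1 = 11/1 = 11: (m_13, d_13) = (m_1, d_1) = (15, 11), so from here the quotients repeat a_1, ..., a_12; the period length is 12.
Hence the expansion of sqrt(236) is a_0 = 15 followed by the repeating block 2, 1, 3, 5, 1, 6, 1, 5, 3, 1, 2, 30 (period 12).

[15; (2, 1, 3, 5, 1, 6, 1, 5, 3, 1, 2, 30)]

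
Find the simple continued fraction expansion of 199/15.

Run the Euclidean algorithm on 199 and 15; the successive quotients are the partial quotients a_0, a_1, ... (each step inverts the fractional part left over by the previous one):
  199 = 13*15 + 4, so a_0 = 13.
  15 = 3*4 + 3, so a_1 = 3.
  4 = 1*3 + 1, so a_2 = 1.
  3 = 3*1 + 0, so a_3 = 3.
The remainder reaches 0 after 4 divisions, so the expansion has 4 partial quotients, read off in order.

[13; 3, 1, 3]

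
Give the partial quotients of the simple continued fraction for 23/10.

[2; 3, 3]

Run the Euclidean algorithm on 23 and 10; the successive quotients are the partial quotients a_0, a_1, ... (each step inverts the fractional part left over by the previous one):
  23 = 2*10 + 3, so a_0 = 2.
  10 = 3*3 + 1, so a_1 = 3.
  3 = 3*1 + 0, so a_2 = 3.
The remainder reaches 0 after 3 divisions, so the expansion has 3 partial quotients, read off in order.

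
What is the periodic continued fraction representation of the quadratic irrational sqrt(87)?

[9; (3, 18)]

Write x_i = (sqrt(87) + m_i)/d_i with (m_0, d_0) = (0, 1). a_0 = floor(sqrt(87)) = 9, since 9^2 = 81 <= 87 < 100 = 10^2.
Iterate m_{i+1} = d_i*a_i - m_i, d_{i+1} = (87 - m_{i+1}^2)/d_i, a_{i+1} = floor((a_0 + m_{i+1})/d_{i+1}):
  m_1 = 1*9 - 0 = 9, d_1 = (87 - 9^2)/1 = 6/1 = 6, a_1 = floor((9 + 9)/6) = 3.
  m_2 = 6*3 - 9 = 9, d_2 = (87 - 9^2)/6 = 6/6 = 1, a_2 = floor((9 + 9)/1) = 18.
  m_3 = 1*18 - 9 = 9, d_3 = (87 - 9^2)/1 = 6/1 = 6: (m_3, d_3) = (m_1, d_1) = (9, 6), so from here the quotients repeat a_1, a_2; the period length is 2.
Hence the expansion of sqrt(87) is a_0 = 9 followed by the repeating block 3, 18 (period 2).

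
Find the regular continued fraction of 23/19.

[1; 4, 1, 3]

Run the Euclidean algorithm on 23 and 19; the successive quotients are the partial quotients a_0, a_1, ... (each step inverts the fractional part left over by the previous one):
  23 = 1*19 + 4, so a_0 = 1.
  19 = 4*4 + 3, so a_1 = 4.
  4 = 1*3 + 1, so a_2 = 1.
  3 = 3*1 + 0, so a_3 = 3.
The remainder reaches 0 after 4 divisions, so the expansion has 4 partial quotients, read off in order.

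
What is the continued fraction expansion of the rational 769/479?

Run the Euclidean algorithm on 769 and 479; the successive quotients are the partial quotients a_0, a_1, ... (each step inverts the fractional part left over by the previous one):
  769 = 1*479 + 290, so a_0 = 1.
  479 = 1*290 + 189, so a_1 = 1.
  290 = 1*189 + 101, so a_2 = 1.
  189 = 1*101 + 88, so a_3 = 1.
  101 = 1*88 + 13, so a_4 = 1.
  88 = 6*13 + 10, so a_5 = 6.
  13 = 1*10 + 3, so a_6 = 1.
  10 = 3*3 + 1, so a_7 = 3.
  3 = 3*1 + 0, so a_8 = 3.
The remainder reaches 0 after 9 divisions, so the expansion has 9 partial quotients, read off in order.

[1; 1, 1, 1, 1, 6, 1, 3, 3]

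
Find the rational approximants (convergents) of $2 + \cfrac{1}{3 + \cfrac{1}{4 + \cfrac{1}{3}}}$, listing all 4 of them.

2/1, 7/3, 30/13, 97/42

Using the convergent recurrence p_i = a_i*p_{i-1} + p_{i-2}, q_i = a_i*q_{i-1} + q_{i-2} with p_{-2}=0, p_{-1}=1, q_{-2}=1, q_{-1}=0:
  i=0: a_0=2, p_0 = 2*1 + 0 = 2, q_0 = 2*0 + 1 = 1.
  i=1: a_1=3, p_1 = 3*2 + 1 = 7, q_1 = 3*1 + 0 = 3.
  i=2: a_2=4, p_2 = 4*7 + 2 = 30, q_2 = 4*3 + 1 = 13.
  i=3: a_3=3, p_3 = 3*30 + 7 = 97, q_3 = 3*13 + 3 = 42.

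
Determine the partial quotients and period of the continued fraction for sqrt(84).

[9; (6, 18)]

Write x_i = (sqrt(84) + m_i)/d_i with (m_0, d_0) = (0, 1). a_0 = floor(sqrt(84)) = 9, since 9^2 = 81 <= 84 < 100 = 10^2.
Iterate m_{i+1} = d_i*a_i - m_i, d_{i+1} = (84 - m_{i+1}^2)/d_i, a_{i+1} = floor((a_0 + m_{i+1})/d_{i+1}):
  m_1 = 1*9 - 0 = 9, d_1 = (84 - 9^2)/1 = 3/1 = 3, a_1 = floor((9 + 9)/3) = 6.
  m_2 = 3*6 - 9 = 9, d_2 = (84 - 9^2)/3 = 3/3 = 1, a_2 = floor((9 + 9)/1) = 18.
  m_3 = 1*18 - 9 = 9, d_3 = (84 - 9^2)/1 = 3/1 = 3: (m_3, d_3) = (m_1, d_1) = (9, 3), so from here the quotients repeat a_1, a_2; the period length is 2.
Hence the expansion of sqrt(84) is a_0 = 9 followed by the repeating block 6, 18 (period 2).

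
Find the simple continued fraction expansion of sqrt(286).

Write x_i = (sqrt(286) + m_i)/d_i with (m_0, d_0) = (0, 1). a_0 = floor(sqrt(286)) = 16, since 16^2 = 256 <= 286 < 289 = 17^2.
Iterate m_{i+1} = d_i*a_i - m_i, d_{i+1} = (286 - m_{i+1}^2)/d_i, a_{i+1} = floor((a_0 + m_{i+1})/d_{i+1}):
  m_1 = 1*16 - 0 = 16, d_1 = (286 - 16^2)/1 = 30/1 = 30, a_1 = floor((16 + 16)/30) = 1.
  m_2 = 30*1 - 16 = 14, d_2 = (286 - 14^2)/30 = 90/30 = 3, a_2 = floor((16 + 14)/3) = 10.
  m_3 = 3*10 - 14 = 16, d_3 = (286 - 16^2)/3 = 30/3 = 10, a_3 = floor((16 + 16)/10) = 3.
  m_4 = 10*3 - 16 = 14, d_4 = (286 - 14^2)/10 = 90/10 = 9, a_4 = floor((16 + 14)/9) = 3.
  m_5 = 9*3 - 14 = 13, d_5 = (286 - 13^2)/9 = 117/9 = 13, a_5 = floor((16 + 13)/13) = 2.
  m_6 = 13*2 - 13 = 13, d_6 = (286 - 13^2)/13 = 117/13 = 9, a_6 = floor((16 + 13)/9) = 3.
  m_7 = 9*3 - 13 = 14, d_7 = (286 - 14^2)/9 = 90/9 = 10, a_7 = floor((16 + 14)/10) = 3.
  m_8 = 10*3 - 14 = 16, d_8 = (286 - 16^2)/10 = 30/10 = 3, a_8 = floor((16 + 16)/3) = 10.
  m_9 = 3*10 - 16 = 14, d_9 = (286 - 14^2)/3 = 90/3 = 30, a_9 = floor((16 + 14)/30) = 1.
  m_10 = 30*1 - 14 = 16, d_10 = (286 - 16^2)/30 = 30/30 = 1, a_10 = floor((16 + 16)/1) = 32.
  m_11 = 1*32 - 16 = 16, d_11 = (286 - 16^2)/1 = 30/1 = 30: (m_11, d_11) = (m_1, d_1) = (16, 30), so from here the quotients repeat a_1, ..., a_10; the period length is 10.
Hence the expansion of sqrt(286) is a_0 = 16 followed by the repeating block 1, 10, 3, 3, 2, 3, 3, 10, 1, 32 (period 10).

[16; (1, 10, 3, 3, 2, 3, 3, 10, 1, 32)]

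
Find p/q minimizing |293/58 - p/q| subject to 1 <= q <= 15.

76/15

Expand x = 293/58 as a continued fraction with the Euclidean algorithm:
  293 = 5*58 + 3, so a_0 = 5.
  58 = 19*3 + 1, so a_1 = 19.
  3 = 3*1 + 0, so a_2 = 3.
so x = [5; 19, 3].
Convergents (p_i = a_i*p_{i-1} + p_{i-2}, q_i = a_i*q_{i-1} + q_{i-2} with p_{-2}=0, p_{-1}=1, q_{-2}=1, q_{-1}=0), until the denominator exceeds 15:
  i=0: a_0=5, p_0 = 5*1 + 0 = 5, q_0 = 5*0 + 1 = 1.
  i=1: a_1=19, p_1 = 19*5 + 1 = 96, q_1 = 19*1 + 0 = 19.
q_1 = 19 > 15, so the last convergent with denominator <= 15 is p_0/q_0 = 5/1.
The closest fraction with denominator <= 15 is either p_0/q_0 or the intermediate fraction (k*p_0 + p_{-1})/(k*q_0 + q_{-1}) with the largest k >= 1 whose denominator stays <= 15; these approach x as k grows, and every other convergent or intermediate fraction in range is farther away.
Largest k: floor((15 - q_{-1})/q_0) = floor((15 - 0)/1) = 15 (using the seeds p_{-1} = 1, q_{-1} = 0).
That gives (15*5 + 1)/(15*1 + 0) = 76/15.
Compare the errors: |x - 5/1| = |293*1 - 5*58|/(58*1) = 3/58, and |x - 76/15| = |293*15 - 76*58|/(58*15) = 13/870.
Cross-multiplying, 13*58 = 754 < 2610 = 3*870, so 13/870 is smaller: the intermediate fraction 76/15 is closer to x than 5/1.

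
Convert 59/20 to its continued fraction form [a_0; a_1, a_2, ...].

Run the Euclidean algorithm on 59 and 20; the successive quotients are the partial quotients a_0, a_1, ... (each step inverts the fractional part left over by the previous one):
  59 = 2*20 + 19, so a_0 = 2.
  20 = 1*19 + 1, so a_1 = 1.
  19 = 19*1 + 0, so a_2 = 19.
The remainder reaches 0 after 3 divisions, so the expansion has 3 partial quotients, read off in order.

[2; 1, 19]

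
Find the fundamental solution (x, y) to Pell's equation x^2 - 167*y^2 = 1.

First expand sqrt(167) as a continued fraction. With x_i = (sqrt(167) + m_i)/d_i and (m_0, d_0) = (0, 1): a_0 = floor(sqrt(167)) = 12, since 12^2 = 144 <= 167 < 169 = 13^2.
Iterate m_{i+1} = d_i*a_i - m_i, d_{i+1} = (167 - m_{i+1}^2)/d_i, a_{i+1} = floor((a_0 + m_{i+1})/d_{i+1}):
  m_1 = 1*12 - 0 = 12, d_1 = (167 - 12^2)/1 = 23/1 = 23, a_1 = floor((12 + 12)/23) = 1.
  m_2 = 23*1 - 12 = 11, d_2 = (167 - 11^2)/23 = 46/23 = 2, a_2 = floor((12 + 11)/2) = 11.
  m_3 = 2*11 - 11 = 11, d_3 = (167 - 11^2)/2 = 46/2 = 23, a_3 = floor((12 + 11)/23) = 1.
  m_4 = 23*1 - 11 = 12, d_4 = (167 - 12^2)/23 = 23/23 = 1, a_4 = floor((12 + 12)/1) = 24.
  m_5 = 1*24 - 12 = 12, d_5 = (167 - 12^2)/1 = 23/1 = 23: (m_5, d_5) = (m_1, d_1) = (12, 23), so from here the quotients repeat a_1, ..., a_4; the period length is 4.
So sqrt(167) = [12; (1, 11, 1, 24)] with period length k = 4.
k is even, so the fundamental solution of x^2 - 167y^2 = 1 is (p_{k-1}, q_{k-1}) = (p_3, q_3); compute convergents through index 3.
Convergents (p_i = a_i*p_{i-1} + p_{i-2}, q_i = a_i*q_{i-1} + q_{i-2} with p_{-2}=0, p_{-1}=1, q_{-2}=1, q_{-1}=0):
  i=0: a_0=12, p_0 = 12*1 + 0 = 12, q_0 = 12*0 + 1 = 1.
  i=1: a_1=1, p_1 = 1*12 + 1 = 13, q_1 = 1*1 + 0 = 1.
  i=2: a_2=11, p_2 = 11*13 + 12 = 155, q_2 = 11*1 + 1 = 12.
  i=3: a_3=1, p_3 = 1*155 + 13 = 168, q_3 = 1*12 + 1 = 13.
Check: 168^2 - 167*13^2 = 28224 - 28223 = 1, so (x, y) = (168, 13) solves the equation, and by the theorem it is the least positive solution.

(x, y) = (168, 13)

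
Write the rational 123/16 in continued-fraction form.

[7; 1, 2, 5]

Run the Euclidean algorithm on 123 and 16; the successive quotients are the partial quotients a_0, a_1, ... (each step inverts the fractional part left over by the previous one):
  123 = 7*16 + 11, so a_0 = 7.
  16 = 1*11 + 5, so a_1 = 1.
  11 = 2*5 + 1, so a_2 = 2.
  5 = 5*1 + 0, so a_3 = 5.
The remainder reaches 0 after 4 divisions, so the expansion has 4 partial quotients, read off in order.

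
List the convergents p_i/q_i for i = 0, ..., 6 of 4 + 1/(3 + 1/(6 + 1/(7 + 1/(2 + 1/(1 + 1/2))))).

4/1, 13/3, 82/19, 587/136, 1256/291, 1843/427, 4942/1145

Using the convergent recurrence p_i = a_i*p_{i-1} + p_{i-2}, q_i = a_i*q_{i-1} + q_{i-2} with p_{-2}=0, p_{-1}=1, q_{-2}=1, q_{-1}=0:
  i=0: a_0=4, p_0 = 4*1 + 0 = 4, q_0 = 4*0 + 1 = 1.
  i=1: a_1=3, p_1 = 3*4 + 1 = 13, q_1 = 3*1 + 0 = 3.
  i=2: a_2=6, p_2 = 6*13 + 4 = 82, q_2 = 6*3 + 1 = 19.
  i=3: a_3=7, p_3 = 7*82 + 13 = 587, q_3 = 7*19 + 3 = 136.
  i=4: a_4=2, p_4 = 2*587 + 82 = 1256, q_4 = 2*136 + 19 = 291.
  i=5: a_5=1, p_5 = 1*1256 + 587 = 1843, q_5 = 1*291 + 136 = 427.
  i=6: a_6=2, p_6 = 2*1843 + 1256 = 4942, q_6 = 2*427 + 291 = 1145.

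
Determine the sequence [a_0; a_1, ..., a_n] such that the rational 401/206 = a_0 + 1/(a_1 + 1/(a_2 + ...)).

[1; 1, 17, 1, 2, 1, 2]

Run the Euclidean algorithm on 401 and 206; the successive quotients are the partial quotients a_0, a_1, ... (each step inverts the fractional part left over by the previous one):
  401 = 1*206 + 195, so a_0 = 1.
  206 = 1*195 + 11, so a_1 = 1.
  195 = 17*11 + 8, so a_2 = 17.
  11 = 1*8 + 3, so a_3 = 1.
  8 = 2*3 + 2, so a_4 = 2.
  3 = 1*2 + 1, so a_5 = 1.
  2 = 2*1 + 0, so a_6 = 2.
The remainder reaches 0 after 7 divisions, so the expansion has 7 partial quotients, read off in order.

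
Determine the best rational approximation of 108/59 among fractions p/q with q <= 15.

11/6

Expand x = 108/59 as a continued fraction with the Euclidean algorithm:
  108 = 1*59 + 49, so a_0 = 1.
  59 = 1*49 + 10, so a_1 = 1.
  49 = 4*10 + 9, so a_2 = 4.
  10 = 1*9 + 1, so a_3 = 1.
  9 = 9*1 + 0, so a_4 = 9.
so x = [1; 1, 4, 1, 9].
Convergents (p_i = a_i*p_{i-1} + p_{i-2}, q_i = a_i*q_{i-1} + q_{i-2} with p_{-2}=0, p_{-1}=1, q_{-2}=1, q_{-1}=0), until the denominator exceeds 15:
  i=0: a_0=1, p_0 = 1*1 + 0 = 1, q_0 = 1*0 + 1 = 1.
  i=1: a_1=1, p_1 = 1*1 + 1 = 2, q_1 = 1*1 + 0 = 1.
  i=2: a_2=4, p_2 = 4*2 + 1 = 9, q_2 = 4*1 + 1 = 5.
  i=3: a_3=1, p_3 = 1*9 + 2 = 11, q_3 = 1*5 + 1 = 6.
  i=4: a_4=9, p_4 = 9*11 + 9 = 108, q_4 = 9*6 + 5 = 59.
q_4 = 59 > 15, so the last convergent with denominator <= 15 is p_3/q_3 = 11/6.
The closest fraction with denominator <= 15 is either p_3/q_3 or the intermediate fraction (k*p_3 + p_2)/(k*q_3 + q_2) with the largest k >= 1 whose denominator stays <= 15; these approach x as k grows, and every other convergent or intermediate fraction in range is farther away.
Largest k: floor((15 - q_2)/q_3) = floor((15 - 5)/6) = 1.
That gives (1*11 + 9)/(1*6 + 5) = 20/11.
Compare the errors: |x - 11/6| = |108*6 - 11*59|/(59*6) = 1/354, and |x - 20/11| = |108*11 - 20*59|/(59*11) = 8/649.
Cross-multiplying, 1*649 = 649 < 2832 = 8*354, so 1/354 is smaller: the convergent 11/6 is closer to x than 20/11.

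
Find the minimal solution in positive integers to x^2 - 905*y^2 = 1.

First expand sqrt(905) as a continued fraction. With x_i = (sqrt(905) + m_i)/d_i and (m_0, d_0) = (0, 1): a_0 = floor(sqrt(905)) = 30, since 30^2 = 900 <= 905 < 961 = 31^2.
Iterate m_{i+1} = d_i*a_i - m_i, d_{i+1} = (905 - m_{i+1}^2)/d_i, a_{i+1} = floor((a_0 + m_{i+1})/d_{i+1}):
  m_1 = 1*30 - 0 = 30, d_1 = (905 - 30^2)/1 = 5/1 = 5, a_1 = floor((30 + 30)/5) = 12.
  m_2 = 5*12 - 30 = 30, d_2 = (905 - 30^2)/5 = 5/5 = 1, a_2 = floor((30 + 30)/1) = 60.
  m_3 = 1*60 - 30 = 30, d_3 = (905 - 30^2)/1 = 5/1 = 5: (m_3, d_3) = (m_1, d_1) = (30, 5), so from here the quotients repeat a_1, a_2; the period length is 2.
So sqrt(905) = [30; (12, 60)] with period length k = 2.
k is even, so the fundamental solution of x^2 - 905y^2 = 1 is (p_{k-1}, q_{k-1}) = (p_1, q_1); compute convergents through index 1.
Convergents (p_i = a_i*p_{i-1} + p_{i-2}, q_i = a_i*q_{i-1} + q_{i-2} with p_{-2}=0, p_{-1}=1, q_{-2}=1, q_{-1}=0):
  i=0: a_0=30, p_0 = 30*1 + 0 = 30, q_0 = 30*0 + 1 = 1.
  i=1: a_1=12, p_1 = 12*30 + 1 = 361, q_1 = 12*1 + 0 = 12.
Check: 361^2 - 905*12^2 = 130321 - 130320 = 1, so (x, y) = (361, 12) solves the equation, and by the theorem it is the least positive solution.

(x, y) = (361, 12)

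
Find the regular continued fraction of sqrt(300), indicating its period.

Write x_i = (sqrt(300) + m_i)/d_i with (m_0, d_0) = (0, 1). a_0 = floor(sqrt(300)) = 17, since 17^2 = 289 <= 300 < 324 = 18^2.
Iterate m_{i+1} = d_i*a_i - m_i, d_{i+1} = (300 - m_{i+1}^2)/d_i, a_{i+1} = floor((a_0 + m_{i+1})/d_{i+1}):
  m_1 = 1*17 - 0 = 17, d_1 = (300 - 17^2)/1 = 11/1 = 11, a_1 = floor((17 + 17)/11) = 3.
  m_2 = 11*3 - 17 = 16, d_2 = (300 - 16^2)/11 = 44/11 = 4, a_2 = floor((17 + 16)/4) = 8.
  m_3 = 4*8 - 16 = 16, d_3 = (300 - 16^2)/4 = 44/4 = 11, a_3 = floor((17 + 16)/11) = 3.
  m_4 = 11*3 - 16 = 17, d_4 = (300 - 17^2)/11 = 11/11 = 1, a_4 = floor((17 + 17)/1) = 34.
  m_5 = 1*34 - 17 = 17, d_5 = (300 - 17^2)/1 = 11/1 = 11: (m_5, d_5) = (m_1, d_1) = (17, 11), so from here the quotients repeat a_1, ..., a_4; the period length is 4.
Hence the expansion of sqrt(300) is a_0 = 17 followed by the repeating block 3, 8, 3, 34 (period 4).

[17; (3, 8, 3, 34)]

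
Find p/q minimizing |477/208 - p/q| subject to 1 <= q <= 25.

Expand x = 477/208 as a continued fraction with the Euclidean algorithm:
  477 = 2*208 + 61, so a_0 = 2.
  208 = 3*61 + 25, so a_1 = 3.
  61 = 2*25 + 11, so a_2 = 2.
  25 = 2*11 + 3, so a_3 = 2.
  11 = 3*3 + 2, so a_4 = 3.
  3 = 1*2 + 1, so a_5 = 1.
  2 = 2*1 + 0, so a_6 = 2.
so x = [2; 3, 2, 2, 3, 1, 2].
Convergents (p_i = a_i*p_{i-1} + p_{i-2}, q_i = a_i*q_{i-1} + q_{i-2} with p_{-2}=0, p_{-1}=1, q_{-2}=1, q_{-1}=0), until the denominator exceeds 25:
  i=0: a_0=2, p_0 = 2*1 + 0 = 2, q_0 = 2*0 + 1 = 1.
  i=1: a_1=3, p_1 = 3*2 + 1 = 7, q_1 = 3*1 + 0 = 3.
  i=2: a_2=2, p_2 = 2*7 + 2 = 16, q_2 = 2*3 + 1 = 7.
  i=3: a_3=2, p_3 = 2*16 + 7 = 39, q_3 = 2*7 + 3 = 17.
  i=4: a_4=3, p_4 = 3*39 + 16 = 133, q_4 = 3*17 + 7 = 58.
q_4 = 58 > 25, so the last convergent with denominator <= 25 is p_3/q_3 = 39/17.
The closest fraction with denominator <= 25 is either p_3/q_3 or the intermediate fraction (k*p_3 + p_2)/(k*q_3 + q_2) with the largest k >= 1 whose denominator stays <= 25; these approach x as k grows, and every other convergent or intermediate fraction in range is farther away.
Largest k: floor((25 - q_2)/q_3) = floor((25 - 7)/17) = 1.
That gives (1*39 + 16)/(1*17 + 7) = 55/24.
Compare the errors: |x - 39/17| = |477*17 - 39*208|/(208*17) = 3/3536, and |x - 55/24| = |477*24 - 55*208|/(208*24) = 8/4992.
Cross-multiplying, 3*4992 = 14976 < 28288 = 8*3536, so 3/3536 is smaller: the convergent 39/17 is closer to x than 55/24.

39/17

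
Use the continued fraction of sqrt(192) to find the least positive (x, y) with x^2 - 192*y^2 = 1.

First expand sqrt(192) as a continued fraction. With x_i = (sqrt(192) + m_i)/d_i and (m_0, d_0) = (0, 1): a_0 = floor(sqrt(192)) = 13, since 13^2 = 169 <= 192 < 196 = 14^2.
Iterate m_{i+1} = d_i*a_i - m_i, d_{i+1} = (192 - m_{i+1}^2)/d_i, a_{i+1} = floor((a_0 + m_{i+1})/d_{i+1}):
  m_1 = 1*13 - 0 = 13, d_1 = (192 - 13^2)/1 = 23/1 = 23, a_1 = floor((13 + 13)/23) = 1.
  m_2 = 23*1 - 13 = 10, d_2 = (192 - 10^2)/23 = 92/23 = 4, a_2 = floor((13 + 10)/4) = 5.
  m_3 = 4*5 - 10 = 10, d_3 = (192 - 10^2)/4 = 92/4 = 23, a_3 = floor((13 + 10)/23) = 1.
  m_4 = 23*1 - 10 = 13, d_4 = (192 - 13^2)/23 = 23/23 = 1, a_4 = floor((13 + 13)/1) = 26.
  m_5 = 1*26 - 13 = 13, d_5 = (192 - 13^2)/1 = 23/1 = 23: (m_5, d_5) = (m_1, d_1) = (13, 23), so from here the quotients repeat a_1, ..., a_4; the period length is 4.
So sqrt(192) = [13; (1, 5, 1, 26)] with period length k = 4.
k is even, so the fundamental solution of x^2 - 192y^2 = 1 is (p_{k-1}, q_{k-1}) = (p_3, q_3); compute convergents through index 3.
Convergents (p_i = a_i*p_{i-1} + p_{i-2}, q_i = a_i*q_{i-1} + q_{i-2} with p_{-2}=0, p_{-1}=1, q_{-2}=1, q_{-1}=0):
  i=0: a_0=13, p_0 = 13*1 + 0 = 13, q_0 = 13*0 + 1 = 1.
  i=1: a_1=1, p_1 = 1*13 + 1 = 14, q_1 = 1*1 + 0 = 1.
  i=2: a_2=5, p_2 = 5*14 + 13 = 83, q_2 = 5*1 + 1 = 6.
  i=3: a_3=1, p_3 = 1*83 + 14 = 97, q_3 = 1*6 + 1 = 7.
Check: 97^2 - 192*7^2 = 9409 - 9408 = 1, so (x, y) = (97, 7) solves the equation, and by the theorem it is the least positive solution.

(x, y) = (97, 7)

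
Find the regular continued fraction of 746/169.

Run the Euclidean algorithm on 746 and 169; the successive quotients are the partial quotients a_0, a_1, ... (each step inverts the fractional part left over by the previous one):
  746 = 4*169 + 70, so a_0 = 4.
  169 = 2*70 + 29, so a_1 = 2.
  70 = 2*29 + 12, so a_2 = 2.
  29 = 2*12 + 5, so a_3 = 2.
  12 = 2*5 + 2, so a_4 = 2.
  5 = 2*2 + 1, so a_5 = 2.
  2 = 2*1 + 0, so a_6 = 2.
The remainder reaches 0 after 7 divisions, so the expansion has 7 partial quotients, read off in order.

[4; 2, 2, 2, 2, 2, 2]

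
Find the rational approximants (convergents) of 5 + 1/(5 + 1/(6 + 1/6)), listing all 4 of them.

5/1, 26/5, 161/31, 992/191

Using the convergent recurrence p_i = a_i*p_{i-1} + p_{i-2}, q_i = a_i*q_{i-1} + q_{i-2} with p_{-2}=0, p_{-1}=1, q_{-2}=1, q_{-1}=0:
  i=0: a_0=5, p_0 = 5*1 + 0 = 5, q_0 = 5*0 + 1 = 1.
  i=1: a_1=5, p_1 = 5*5 + 1 = 26, q_1 = 5*1 + 0 = 5.
  i=2: a_2=6, p_2 = 6*26 + 5 = 161, q_2 = 6*5 + 1 = 31.
  i=3: a_3=6, p_3 = 6*161 + 26 = 992, q_3 = 6*31 + 5 = 191.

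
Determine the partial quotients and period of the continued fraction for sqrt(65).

[8; (16)]

Write x_i = (sqrt(65) + m_i)/d_i with (m_0, d_0) = (0, 1). a_0 = floor(sqrt(65)) = 8, since 8^2 = 64 <= 65 < 81 = 9^2.
Iterate m_{i+1} = d_i*a_i - m_i, d_{i+1} = (65 - m_{i+1}^2)/d_i, a_{i+1} = floor((a_0 + m_{i+1})/d_{i+1}):
  m_1 = 1*8 - 0 = 8, d_1 = (65 - 8^2)/1 = 1/1 = 1, a_1 = floor((8 + 8)/1) = 16.
  m_2 = 1*16 - 8 = 8, d_2 = (65 - 8^2)/1 = 1/1 = 1: (m_2, d_2) = (m_1, d_1) = (8, 1), so from here the quotient a_1 repeats; the period length is 1.
Hence the expansion of sqrt(65) is a_0 = 8 followed by the repeating block 16 (period 1).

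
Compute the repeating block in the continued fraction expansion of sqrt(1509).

Write x_i = (sqrt(1509) + m_i)/d_i with (m_0, d_0) = (0, 1). a_0 = floor(sqrt(1509)) = 38, since 38^2 = 1444 <= 1509 < 1521 = 39^2.
Iterate m_{i+1} = d_i*a_i - m_i, d_{i+1} = (1509 - m_{i+1}^2)/d_i, a_{i+1} = floor((a_0 + m_{i+1})/d_{i+1}):
  m_1 = 1*38 - 0 = 38, d_1 = (1509 - 38^2)/1 = 65/1 = 65, a_1 = floor((38 + 38)/65) = 1.
  m_2 = 65*1 - 38 = 27, d_2 = (1509 - 27^2)/65 = 780/65 = 12, a_2 = floor((38 + 27)/12) = 5.
  m_3 = 12*5 - 27 = 33, d_3 = (1509 - 33^2)/12 = 420/12 = 35, a_3 = floor((38 + 33)/35) = 2.
  m_4 = 35*2 - 33 = 37, d_4 = (1509 - 37^2)/35 = 140/35 = 4, a_4 = floor((38 + 37)/4) = 18.
  m_5 = 4*18 - 37 = 35, d_5 = (1509 - 35^2)/4 = 284/4 = 71, a_5 = floor((38 + 35)/71) = 1.
  m_6 = 71*1 - 35 = 36, d_6 = (1509 - 36^2)/71 = 213/71 = 3, a_6 = floor((38 + 36)/3) = 24.
  m_7 = 3*24 - 36 = 36, d_7 = (1509 - 36^2)/3 = 213/3 = 71, a_7 = floor((38 + 36)/71) = 1.
  m_8 = 71*1 - 36 = 35, d_8 = (1509 - 35^2)/71 = 284/71 = 4, a_8 = floor((38 + 35)/4) = 18.
  m_9 = 4*18 - 35 = 37, d_9 = (1509 - 37^2)/4 = 140/4 = 35, a_9 = floor((38 + 37)/35) = 2.
  m_10 = 35*2 - 37 = 33, d_10 = (1509 - 33^2)/35 = 420/35 = 12, a_10 = floor((38 + 33)/12) = 5.
  m_11 = 12*5 - 33 = 27, d_11 = (1509 - 27^2)/12 = 780/12 = 65, a_11 = floor((38 + 27)/65) = 1.
  m_12 = 65*1 - 27 = 38, d_12 = (1509 - 38^2)/65 = 65/65 = 1, a_12 = floor((38 + 38)/1) = 76.
  m_13 = 1*76 - 38 = 38, d_13 = (1509 - 38^2)/1 = 65/1 = 65: (m_13, d_13) = (m_1, d_1) = (38, 65), so from here the quotients repeat a_1, ..., a_12; the period length is 12.
Hence the expansion of sqrt(1509) is a_0 = 38 followed by the repeating block 1, 5, 2, 18, 1, 24, 1, 18, 2, 5, 1, 76 (period 12).

[38; (1, 5, 2, 18, 1, 24, 1, 18, 2, 5, 1, 76)]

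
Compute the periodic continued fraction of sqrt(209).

Write x_i = (sqrt(209) + m_i)/d_i with (m_0, d_0) = (0, 1). a_0 = floor(sqrt(209)) = 14, since 14^2 = 196 <= 209 < 225 = 15^2.
Iterate m_{i+1} = d_i*a_i - m_i, d_{i+1} = (209 - m_{i+1}^2)/d_i, a_{i+1} = floor((a_0 + m_{i+1})/d_{i+1}):
  m_1 = 1*14 - 0 = 14, d_1 = (209 - 14^2)/1 = 13/1 = 13, a_1 = floor((14 + 14)/13) = 2.
  m_2 = 13*2 - 14 = 12, d_2 = (209 - 12^2)/13 = 65/13 = 5, a_2 = floor((14 + 12)/5) = 5.
  m_3 = 5*5 - 12 = 13, d_3 = (209 - 13^2)/5 = 40/5 = 8, a_3 = floor((14 + 13)/8) = 3.
  m_4 = 8*3 - 13 = 11, d_4 = (209 - 11^2)/8 = 88/8 = 11, a_4 = floor((14 + 11)/11) = 2.
  m_5 = 11*2 - 11 = 11, d_5 = (209 - 11^2)/11 = 88/11 = 8, a_5 = floor((14 + 11)/8) = 3.
  m_6 = 8*3 - 11 = 13, d_6 = (209 - 13^2)/8 = 40/8 = 5, a_6 = floor((14 + 13)/5) = 5.
  m_7 = 5*5 - 13 = 12, d_7 = (209 - 12^2)/5 = 65/5 = 13, a_7 = floor((14 + 12)/13) = 2.
  m_8 = 13*2 - 12 = 14, d_8 = (209 - 14^2)/13 = 13/13 = 1, a_8 = floor((14 + 14)/1) = 28.
  m_9 = 1*28 - 14 = 14, d_9 = (209 - 14^2)/1 = 13/1 = 13: (m_9, d_9) = (m_1, d_1) = (14, 13), so from here the quotients repeat a_1, ..., a_8; the period length is 8.
Hence the expansion of sqrt(209) is a_0 = 14 followed by the repeating block 2, 5, 3, 2, 3, 5, 2, 28 (period 8).

[14; (2, 5, 3, 2, 3, 5, 2, 28)]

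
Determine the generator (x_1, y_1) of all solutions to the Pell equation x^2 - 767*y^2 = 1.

(x, y) = (31212, 1127)

First expand sqrt(767) as a continued fraction. With x_i = (sqrt(767) + m_i)/d_i and (m_0, d_0) = (0, 1): a_0 = floor(sqrt(767)) = 27, since 27^2 = 729 <= 767 < 784 = 28^2.
Iterate m_{i+1} = d_i*a_i - m_i, d_{i+1} = (767 - m_{i+1}^2)/d_i, a_{i+1} = floor((a_0 + m_{i+1})/d_{i+1}):
  m_1 = 1*27 - 0 = 27, d_1 = (767 - 27^2)/1 = 38/1 = 38, a_1 = floor((27 + 27)/38) = 1.
  m_2 = 38*1 - 27 = 11, d_2 = (767 - 11^2)/38 = 646/38 = 17, a_2 = floor((27 + 11)/17) = 2.
  m_3 = 17*2 - 11 = 23, d_3 = (767 - 23^2)/17 = 238/17 = 14, a_3 = floor((27 + 23)/14) = 3.
  m_4 = 14*3 - 23 = 19, d_4 = (767 - 19^2)/14 = 406/14 = 29, a_4 = floor((27 + 19)/29) = 1.
  m_5 = 29*1 - 19 = 10, d_5 = (767 - 10^2)/29 = 667/29 = 23, a_5 = floor((27 + 10)/23) = 1.
  m_6 = 23*1 - 10 = 13, d_6 = (767 - 13^2)/23 = 598/23 = 26, a_6 = floor((27 + 13)/26) = 1.
  m_7 = 26*1 - 13 = 13, d_7 = (767 - 13^2)/26 = 598/26 = 23, a_7 = floor((27 + 13)/23) = 1.
  m_8 = 23*1 - 13 = 10, d_8 = (767 - 10^2)/23 = 667/23 = 29, a_8 = floor((27 + 10)/29) = 1.
  m_9 = 29*1 - 10 = 19, d_9 = (767 - 19^2)/29 = 406/29 = 14, a_9 = floor((27 + 19)/14) = 3.
  m_10 = 14*3 - 19 = 23, d_10 = (767 - 23^2)/14 = 238/14 = 17, a_10 = floor((27 + 23)/17) = 2.
  m_11 = 17*2 - 23 = 11, d_11 = (767 - 11^2)/17 = 646/17 = 38, a_11 = floor((27 + 11)/38) = 1.
  m_12 = 38*1 - 11 = 27, d_12 = (767 - 27^2)/38 = 38/38 = 1, a_12 = floor((27 + 27)/1) = 54.
  m_13 = 1*54 - 27 = 27, d_13 = (767 - 27^2)/1 = 38/1 = 38: (m_13, d_13) = (m_1, d_1) = (27, 38), so from here the quotients repeat a_1, ..., a_12; the period length is 12.
So sqrt(767) = [27; (1, 2, 3, 1, 1, 1, 1, 1, 3, 2, 1, 54)] with period length k = 12.
k is even, so the fundamental solution of x^2 - 767y^2 = 1 is (p_{k-1}, q_{k-1}) = (p_11, q_11); compute convergents through index 11.
Convergents (p_i = a_i*p_{i-1} + p_{i-2}, q_i = a_i*q_{i-1} + q_{i-2} with p_{-2}=0, p_{-1}=1, q_{-2}=1, q_{-1}=0):
  i=0: a_0=27, p_0 = 27*1 + 0 = 27, q_0 = 27*0 + 1 = 1.
  i=1: a_1=1, p_1 = 1*27 + 1 = 28, q_1 = 1*1 + 0 = 1.
  i=2: a_2=2, p_2 = 2*28 + 27 = 83, q_2 = 2*1 + 1 = 3.
  i=3: a_3=3, p_3 = 3*83 + 28 = 277, q_3 = 3*3 + 1 = 10.
  i=4: a_4=1, p_4 = 1*277 + 83 = 360, q_4 = 1*10 + 3 = 13.
  i=5: a_5=1, p_5 = 1*360 + 277 = 637, q_5 = 1*13 + 10 = 23.
  i=6: a_6=1, p_6 = 1*637 + 360 = 997, q_6 = 1*23 + 13 = 36.
  i=7: a_7=1, p_7 = 1*997 + 637 = 1634, q_7 = 1*36 + 23 = 59.
  i=8: a_8=1, p_8 = 1*1634 + 997 = 2631, q_8 = 1*59 + 36 = 95.
  i=9: a_9=3, p_9 = 3*2631 + 1634 = 9527, q_9 = 3*95 + 59 = 344.
  i=10: a_10=2, p_10 = 2*9527 + 2631 = 21685, q_10 = 2*344 + 95 = 783.
  i=11: a_11=1, p_11 = 1*21685 + 9527 = 31212, q_11 = 1*783 + 344 = 1127.
Check: 31212^2 - 767*1127^2 = 974188944 - 974188943 = 1, so (x, y) = (31212, 1127) solves the equation, and by the theorem it is the least positive solution.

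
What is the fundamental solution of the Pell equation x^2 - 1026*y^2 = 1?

First expand sqrt(1026) as a continued fraction. With x_i = (sqrt(1026) + m_i)/d_i and (m_0, d_0) = (0, 1): a_0 = floor(sqrt(1026)) = 32, since 32^2 = 1024 <= 1026 < 1089 = 33^2.
Iterate m_{i+1} = d_i*a_i - m_i, d_{i+1} = (1026 - m_{i+1}^2)/d_i, a_{i+1} = floor((a_0 + m_{i+1})/d_{i+1}):
  m_1 = 1*32 - 0 = 32, d_1 = (1026 - 32^2)/1 = 2/1 = 2, a_1 = floor((32 + 32)/2) = 32.
  m_2 = 2*32 - 32 = 32, d_2 = (1026 - 32^2)/2 = 2/2 = 1, a_2 = floor((32 + 32)/1) = 64.
  m_3 = 1*64 - 32 = 32, d_3 = (1026 - 32^2)/1 = 2/1 = 2: (m_3, d_3) = (m_1, d_1) = (32, 2), so from here the quotients repeat a_1, a_2; the period length is 2.
So sqrt(1026) = [32; (32, 64)] with period length k = 2.
k is even, so the fundamental solution of x^2 - 1026y^2 = 1 is (p_{k-1}, q_{k-1}) = (p_1, q_1); compute convergents through index 1.
Convergents (p_i = a_i*p_{i-1} + p_{i-2}, q_i = a_i*q_{i-1} + q_{i-2} with p_{-2}=0, p_{-1}=1, q_{-2}=1, q_{-1}=0):
  i=0: a_0=32, p_0 = 32*1 + 0 = 32, q_0 = 32*0 + 1 = 1.
  i=1: a_1=32, p_1 = 32*32 + 1 = 1025, q_1 = 32*1 + 0 = 32.
Check: 1025^2 - 1026*32^2 = 1050625 - 1050624 = 1, so (x, y) = (1025, 32) solves the equation, and by the theorem it is the least positive solution.

(x, y) = (1025, 32)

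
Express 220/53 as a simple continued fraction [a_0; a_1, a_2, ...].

[4; 6, 1, 1, 1, 2]

Run the Euclidean algorithm on 220 and 53; the successive quotients are the partial quotients a_0, a_1, ... (each step inverts the fractional part left over by the previous one):
  220 = 4*53 + 8, so a_0 = 4.
  53 = 6*8 + 5, so a_1 = 6.
  8 = 1*5 + 3, so a_2 = 1.
  5 = 1*3 + 2, so a_3 = 1.
  3 = 1*2 + 1, so a_4 = 1.
  2 = 2*1 + 0, so a_5 = 2.
The remainder reaches 0 after 6 divisions, so the expansion has 6 partial quotients, read off in order.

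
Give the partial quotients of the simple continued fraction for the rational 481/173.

[2; 1, 3, 1, 1, 4, 4]

Run the Euclidean algorithm on 481 and 173; the successive quotients are the partial quotients a_0, a_1, ... (each step inverts the fractional part left over by the previous one):
  481 = 2*173 + 135, so a_0 = 2.
  173 = 1*135 + 38, so a_1 = 1.
  135 = 3*38 + 21, so a_2 = 3.
  38 = 1*21 + 17, so a_3 = 1.
  21 = 1*17 + 4, so a_4 = 1.
  17 = 4*4 + 1, so a_5 = 4.
  4 = 4*1 + 0, so a_6 = 4.
The remainder reaches 0 after 7 divisions, so the expansion has 7 partial quotients, read off in order.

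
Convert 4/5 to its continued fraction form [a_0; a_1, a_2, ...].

Run the Euclidean algorithm on 4 and 5; the successive quotients are the partial quotients a_0, a_1, ... (each step inverts the fractional part left over by the previous one):
  4 = 0*5 + 4, so a_0 = 0.
  5 = 1*4 + 1, so a_1 = 1.
  4 = 4*1 + 0, so a_2 = 4.
The remainder reaches 0 after 3 divisions, so the expansion has 3 partial quotients, read off in order.

[0; 1, 4]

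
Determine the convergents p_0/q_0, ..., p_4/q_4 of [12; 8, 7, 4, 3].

12/1, 97/8, 691/57, 2861/236, 9274/765

Using the convergent recurrence p_i = a_i*p_{i-1} + p_{i-2}, q_i = a_i*q_{i-1} + q_{i-2} with p_{-2}=0, p_{-1}=1, q_{-2}=1, q_{-1}=0:
  i=0: a_0=12, p_0 = 12*1 + 0 = 12, q_0 = 12*0 + 1 = 1.
  i=1: a_1=8, p_1 = 8*12 + 1 = 97, q_1 = 8*1 + 0 = 8.
  i=2: a_2=7, p_2 = 7*97 + 12 = 691, q_2 = 7*8 + 1 = 57.
  i=3: a_3=4, p_3 = 4*691 + 97 = 2861, q_3 = 4*57 + 8 = 236.
  i=4: a_4=3, p_4 = 3*2861 + 691 = 9274, q_4 = 3*236 + 57 = 765.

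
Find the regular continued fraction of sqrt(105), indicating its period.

Write x_i = (sqrt(105) + m_i)/d_i with (m_0, d_0) = (0, 1). a_0 = floor(sqrt(105)) = 10, since 10^2 = 100 <= 105 < 121 = 11^2.
Iterate m_{i+1} = d_i*a_i - m_i, d_{i+1} = (105 - m_{i+1}^2)/d_i, a_{i+1} = floor((a_0 + m_{i+1})/d_{i+1}):
  m_1 = 1*10 - 0 = 10, d_1 = (105 - 10^2)/1 = 5/1 = 5, a_1 = floor((10 + 10)/5) = 4.
  m_2 = 5*4 - 10 = 10, d_2 = (105 - 10^2)/5 = 5/5 = 1, a_2 = floor((10 + 10)/1) = 20.
  m_3 = 1*20 - 10 = 10, d_3 = (105 - 10^2)/1 = 5/1 = 5: (m_3, d_3) = (m_1, d_1) = (10, 5), so from here the quotients repeat a_1, a_2; the period length is 2.
Hence the expansion of sqrt(105) is a_0 = 10 followed by the repeating block 4, 20 (period 2).

[10; (4, 20)]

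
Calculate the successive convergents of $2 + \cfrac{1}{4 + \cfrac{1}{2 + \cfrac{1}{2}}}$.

Using the convergent recurrence p_i = a_i*p_{i-1} + p_{i-2}, q_i = a_i*q_{i-1} + q_{i-2} with p_{-2}=0, p_{-1}=1, q_{-2}=1, q_{-1}=0:
  i=0: a_0=2, p_0 = 2*1 + 0 = 2, q_0 = 2*0 + 1 = 1.
  i=1: a_1=4, p_1 = 4*2 + 1 = 9, q_1 = 4*1 + 0 = 4.
  i=2: a_2=2, p_2 = 2*9 + 2 = 20, q_2 = 2*4 + 1 = 9.
  i=3: a_3=2, p_3 = 2*20 + 9 = 49, q_3 = 2*9 + 4 = 22.

2/1, 9/4, 20/9, 49/22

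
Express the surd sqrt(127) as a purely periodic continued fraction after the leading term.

[11; (3, 1, 2, 2, 7, 11, 7, 2, 2, 1, 3, 22)]

Write x_i = (sqrt(127) + m_i)/d_i with (m_0, d_0) = (0, 1). a_0 = floor(sqrt(127)) = 11, since 11^2 = 121 <= 127 < 144 = 12^2.
Iterate m_{i+1} = d_i*a_i - m_i, d_{i+1} = (127 - m_{i+1}^2)/d_i, a_{i+1} = floor((a_0 + m_{i+1})/d_{i+1}):
  m_1 = 1*11 - 0 = 11, d_1 = (127 - 11^2)/1 = 6/1 = 6, a_1 = floor((11 + 11)/6) = 3.
  m_2 = 6*3 - 11 = 7, d_2 = (127 - 7^2)/6 = 78/6 = 13, a_2 = floor((11 + 7)/13) = 1.
  m_3 = 13*1 - 7 = 6, d_3 = (127 - 6^2)/13 = 91/13 = 7, a_3 = floor((11 + 6)/7) = 2.
  m_4 = 7*2 - 6 = 8, d_4 = (127 - 8^2)/7 = 63/7 = 9, a_4 = floor((11 + 8)/9) = 2.
  m_5 = 9*2 - 8 = 10, d_5 = (127 - 10^2)/9 = 27/9 = 3, a_5 = floor((11 + 10)/3) = 7.
  m_6 = 3*7 - 10 = 11, d_6 = (127 - 11^2)/3 = 6/3 = 2, a_6 = floor((11 + 11)/2) = 11.
  m_7 = 2*11 - 11 = 11, d_7 = (127 - 11^2)/2 = 6/2 = 3, a_7 = floor((11 + 11)/3) = 7.
  m_8 = 3*7 - 11 = 10, d_8 = (127 - 10^2)/3 = 27/3 = 9, a_8 = floor((11 + 10)/9) = 2.
  m_9 = 9*2 - 10 = 8, d_9 = (127 - 8^2)/9 = 63/9 = 7, a_9 = floor((11 + 8)/7) = 2.
  m_10 = 7*2 - 8 = 6, d_10 = (127 - 6^2)/7 = 91/7 = 13, a_10 = floor((11 + 6)/13) = 1.
  m_11 = 13*1 - 6 = 7, d_11 = (127 - 7^2)/13 = 78/13 = 6, a_11 = floor((11 + 7)/6) = 3.
  m_12 = 6*3 - 7 = 11, d_12 = (127 - 11^2)/6 = 6/6 = 1, a_12 = floor((11 + 11)/1) = 22.
  m_13 = 1*22 - 11 = 11, d_13 = (127 - 11^2)/1 = 6/1 = 6: (m_13, d_13) = (m_1, d_1) = (11, 6), so from here the quotients repeat a_1, ..., a_12; the period length is 12.
Hence the expansion of sqrt(127) is a_0 = 11 followed by the repeating block 3, 1, 2, 2, 7, 11, 7, 2, 2, 1, 3, 22 (period 12).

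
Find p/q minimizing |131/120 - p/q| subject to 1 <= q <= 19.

12/11

Expand x = 131/120 as a continued fraction with the Euclidean algorithm:
  131 = 1*120 + 11, so a_0 = 1.
  120 = 10*11 + 10, so a_1 = 10.
  11 = 1*10 + 1, so a_2 = 1.
  10 = 10*1 + 0, so a_3 = 10.
so x = [1; 10, 1, 10].
Convergents (p_i = a_i*p_{i-1} + p_{i-2}, q_i = a_i*q_{i-1} + q_{i-2} with p_{-2}=0, p_{-1}=1, q_{-2}=1, q_{-1}=0), until the denominator exceeds 19:
  i=0: a_0=1, p_0 = 1*1 + 0 = 1, q_0 = 1*0 + 1 = 1.
  i=1: a_1=10, p_1 = 10*1 + 1 = 11, q_1 = 10*1 + 0 = 10.
  i=2: a_2=1, p_2 = 1*11 + 1 = 12, q_2 = 1*10 + 1 = 11.
  i=3: a_3=10, p_3 = 10*12 + 11 = 131, q_3 = 10*11 + 10 = 120.
q_3 = 120 > 19, so the last convergent with denominator <= 19 is p_2/q_2 = 12/11.
The closest fraction with denominator <= 19 is either p_2/q_2 or the intermediate fraction (k*p_2 + p_1)/(k*q_2 + q_1) with the largest k >= 1 whose denominator stays <= 19; these approach x as k grows, and every other convergent or intermediate fraction in range is farther away.
Largest k: floor((19 - q_1)/q_2) = floor((19 - 10)/11) = 0.
Since k = 0, no intermediate fraction beyond p_2/q_2 has denominator <= 19, so the convergent 12/11 is the closest (its error is |131*11 - 12*120|/(120*11) = 1/1320).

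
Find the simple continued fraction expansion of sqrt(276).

[16; (1, 1, 1, 1, 2, 2, 2, 1, 1, 1, 1, 32)]

Write x_i = (sqrt(276) + m_i)/d_i with (m_0, d_0) = (0, 1). a_0 = floor(sqrt(276)) = 16, since 16^2 = 256 <= 276 < 289 = 17^2.
Iterate m_{i+1} = d_i*a_i - m_i, d_{i+1} = (276 - m_{i+1}^2)/d_i, a_{i+1} = floor((a_0 + m_{i+1})/d_{i+1}):
  m_1 = 1*16 - 0 = 16, d_1 = (276 - 16^2)/1 = 20/1 = 20, a_1 = floor((16 + 16)/20) = 1.
  m_2 = 20*1 - 16 = 4, d_2 = (276 - 4^2)/20 = 260/20 = 13, a_2 = floor((16 + 4)/13) = 1.
  m_3 = 13*1 - 4 = 9, d_3 = (276 - 9^2)/13 = 195/13 = 15, a_3 = floor((16 + 9)/15) = 1.
  m_4 = 15*1 - 9 = 6, d_4 = (276 - 6^2)/15 = 240/15 = 16, a_4 = floor((16 + 6)/16) = 1.
  m_5 = 16*1 - 6 = 10, d_5 = (276 - 10^2)/16 = 176/16 = 11, a_5 = floor((16 + 10)/11) = 2.
  m_6 = 11*2 - 10 = 12, d_6 = (276 - 12^2)/11 = 132/11 = 12, a_6 = floor((16 + 12)/12) = 2.
  m_7 = 12*2 - 12 = 12, d_7 = (276 - 12^2)/12 = 132/12 = 11, a_7 = floor((16 + 12)/11) = 2.
  m_8 = 11*2 - 12 = 10, d_8 = (276 - 10^2)/11 = 176/11 = 16, a_8 = floor((16 + 10)/16) = 1.
  m_9 = 16*1 - 10 = 6, d_9 = (276 - 6^2)/16 = 240/16 = 15, a_9 = floor((16 + 6)/15) = 1.
  m_10 = 15*1 - 6 = 9, d_10 = (276 - 9^2)/15 = 195/15 = 13, a_10 = floor((16 + 9)/13) = 1.
  m_11 = 13*1 - 9 = 4, d_11 = (276 - 4^2)/13 = 260/13 = 20, a_11 = floor((16 + 4)/20) = 1.
  m_12 = 20*1 - 4 = 16, d_12 = (276 - 16^2)/20 = 20/20 = 1, a_12 = floor((16 + 16)/1) = 32.
  m_13 = 1*32 - 16 = 16, d_13 = (276 - 16^2)/1 = 20/1 = 20: (m_13, d_13) = (m_1, d_1) = (16, 20), so from here the quotients repeat a_1, ..., a_12; the period length is 12.
Hence the expansion of sqrt(276) is a_0 = 16 followed by the repeating block 1, 1, 1, 1, 2, 2, 2, 1, 1, 1, 1, 32 (period 12).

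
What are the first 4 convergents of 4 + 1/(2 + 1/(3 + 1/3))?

Using the convergent recurrence p_i = a_i*p_{i-1} + p_{i-2}, q_i = a_i*q_{i-1} + q_{i-2} with p_{-2}=0, p_{-1}=1, q_{-2}=1, q_{-1}=0:
  i=0: a_0=4, p_0 = 4*1 + 0 = 4, q_0 = 4*0 + 1 = 1.
  i=1: a_1=2, p_1 = 2*4 + 1 = 9, q_1 = 2*1 + 0 = 2.
  i=2: a_2=3, p_2 = 3*9 + 4 = 31, q_2 = 3*2 + 1 = 7.
  i=3: a_3=3, p_3 = 3*31 + 9 = 102, q_3 = 3*7 + 2 = 23.

4/1, 9/2, 31/7, 102/23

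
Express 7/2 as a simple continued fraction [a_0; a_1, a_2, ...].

Run the Euclidean algorithm on 7 and 2; the successive quotients are the partial quotients a_0, a_1, ... (each step inverts the fractional part left over by the previous one):
  7 = 3*2 + 1, so a_0 = 3.
  2 = 2*1 + 0, so a_1 = 2.
The remainder reaches 0 after 2 divisions, so the expansion has 2 partial quotients, read off in order.

[3; 2]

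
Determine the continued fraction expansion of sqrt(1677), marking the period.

Write x_i = (sqrt(1677) + m_i)/d_i with (m_0, d_0) = (0, 1). a_0 = floor(sqrt(1677)) = 40, since 40^2 = 1600 <= 1677 < 1681 = 41^2.
Iterate m_{i+1} = d_i*a_i - m_i, d_{i+1} = (1677 - m_{i+1}^2)/d_i, a_{i+1} = floor((a_0 + m_{i+1})/d_{i+1}):
  m_1 = 1*40 - 0 = 40, d_1 = (1677 - 40^2)/1 = 77/1 = 77, a_1 = floor((40 + 40)/77) = 1.
  m_2 = 77*1 - 40 = 37, d_2 = (1677 - 37^2)/77 = 308/77 = 4, a_2 = floor((40 + 37)/4) = 19.
  m_3 = 4*19 - 37 = 39, d_3 = (1677 - 39^2)/4 = 156/4 = 39, a_3 = floor((40 + 39)/39) = 2.
  m_4 = 39*2 - 39 = 39, d_4 = (1677 - 39^2)/39 = 156/39 = 4, a_4 = floor((40 + 39)/4) = 19.
  m_5 = 4*19 - 39 = 37, d_5 = (1677 - 37^2)/4 = 308/4 = 77, a_5 = floor((40 + 37)/77) = 1.
  m_6 = 77*1 - 37 = 40, d_6 = (1677 - 40^2)/77 = 77/77 = 1, a_6 = floor((40 + 40)/1) = 80.
  m_7 = 1*80 - 40 = 40, d_7 = (1677 - 40^2)/1 = 77/1 = 77: (m_7, d_7) = (m_1, d_1) = (40, 77), so from here the quotients repeat a_1, ..., a_6; the period length is 6.
Hence the expansion of sqrt(1677) is a_0 = 40 followed by the repeating block 1, 19, 2, 19, 1, 80 (period 6).

[40; (1, 19, 2, 19, 1, 80)]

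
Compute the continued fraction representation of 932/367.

Run the Euclidean algorithm on 932 and 367; the successive quotients are the partial quotients a_0, a_1, ... (each step inverts the fractional part left over by the previous one):
  932 = 2*367 + 198, so a_0 = 2.
  367 = 1*198 + 169, so a_1 = 1.
  198 = 1*169 + 29, so a_2 = 1.
  169 = 5*29 + 24, so a_3 = 5.
  29 = 1*24 + 5, so a_4 = 1.
  24 = 4*5 + 4, so a_5 = 4.
  5 = 1*4 + 1, so a_6 = 1.
  4 = 4*1 + 0, so a_7 = 4.
The remainder reaches 0 after 8 divisions, so the expansion has 8 partial quotients, read off in order.

[2; 1, 1, 5, 1, 4, 1, 4]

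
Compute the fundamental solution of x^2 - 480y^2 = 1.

(x, y) = (241, 11)

First expand sqrt(480) as a continued fraction. With x_i = (sqrt(480) + m_i)/d_i and (m_0, d_0) = (0, 1): a_0 = floor(sqrt(480)) = 21, since 21^2 = 441 <= 480 < 484 = 22^2.
Iterate m_{i+1} = d_i*a_i - m_i, d_{i+1} = (480 - m_{i+1}^2)/d_i, a_{i+1} = floor((a_0 + m_{i+1})/d_{i+1}):
  m_1 = 1*21 - 0 = 21, d_1 = (480 - 21^2)/1 = 39/1 = 39, a_1 = floor((21 + 21)/39) = 1.
  m_2 = 39*1 - 21 = 18, d_2 = (480 - 18^2)/39 = 156/39 = 4, a_2 = floor((21 + 18)/4) = 9.
  m_3 = 4*9 - 18 = 18, d_3 = (480 - 18^2)/4 = 156/4 = 39, a_3 = floor((21 + 18)/39) = 1.
  m_4 = 39*1 - 18 = 21, d_4 = (480 - 21^2)/39 = 39/39 = 1, a_4 = floor((21 + 21)/1) = 42.
  m_5 = 1*42 - 21 = 21, d_5 = (480 - 21^2)/1 = 39/1 = 39: (m_5, d_5) = (m_1, d_1) = (21, 39), so from here the quotients repeat a_1, ..., a_4; the period length is 4.
So sqrt(480) = [21; (1, 9, 1, 42)] with period length k = 4.
k is even, so the fundamental solution of x^2 - 480y^2 = 1 is (p_{k-1}, q_{k-1}) = (p_3, q_3); compute convergents through index 3.
Convergents (p_i = a_i*p_{i-1} + p_{i-2}, q_i = a_i*q_{i-1} + q_{i-2} with p_{-2}=0, p_{-1}=1, q_{-2}=1, q_{-1}=0):
  i=0: a_0=21, p_0 = 21*1 + 0 = 21, q_0 = 21*0 + 1 = 1.
  i=1: a_1=1, p_1 = 1*21 + 1 = 22, q_1 = 1*1 + 0 = 1.
  i=2: a_2=9, p_2 = 9*22 + 21 = 219, q_2 = 9*1 + 1 = 10.
  i=3: a_3=1, p_3 = 1*219 + 22 = 241, q_3 = 1*10 + 1 = 11.
Check: 241^2 - 480*11^2 = 58081 - 58080 = 1, so (x, y) = (241, 11) solves the equation, and by the theorem it is the least positive solution.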